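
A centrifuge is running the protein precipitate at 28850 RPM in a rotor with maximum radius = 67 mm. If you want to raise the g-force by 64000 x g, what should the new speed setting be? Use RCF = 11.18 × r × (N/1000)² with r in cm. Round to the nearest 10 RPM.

r = 67 mm = 6.7 cm
Current RCF = 11.18 × 6.7 × (28.85)² = 11.18 × 6.7 × 832.3225 ≈ 62,345.9 × g
Target RCF = 62,345.9 + 64,000 = 126,345.9 × g
(N/1000)² = 126,345.9 / 74.906 = 1686.726
N = 1000 × √1686.726 ≈ 41,069.8

N₂ ≈ 41070 RPM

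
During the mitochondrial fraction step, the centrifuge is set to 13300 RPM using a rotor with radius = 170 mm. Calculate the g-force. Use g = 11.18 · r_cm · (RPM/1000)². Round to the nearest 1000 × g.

34000 x g

r = 170 mm = 17.0 cm
RCF = 11.18 × r × (N/1000)²
RCF = 11.18 × 17 × (13.3)² = 11.18 × 17 × 176.89 ≈ 33,619.7 × g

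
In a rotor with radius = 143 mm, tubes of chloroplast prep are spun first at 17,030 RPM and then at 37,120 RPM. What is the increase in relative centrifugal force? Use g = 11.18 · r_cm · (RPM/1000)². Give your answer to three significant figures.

r = 143 mm = 14.3 cm
RCF₁ = 11.18 × 14.3 × (17.03)² = 11.18 × 14.3 × 290.0209 ≈ 46,366.8 × g
RCF₂ = 11.18 × 14.3 × (37.12)² = 11.18 × 14.3 × 1,377.8944 ≈ 220,289.5 × g
Increase = 220,289.5 − 46,366.8 = 173,922.7

174000 × g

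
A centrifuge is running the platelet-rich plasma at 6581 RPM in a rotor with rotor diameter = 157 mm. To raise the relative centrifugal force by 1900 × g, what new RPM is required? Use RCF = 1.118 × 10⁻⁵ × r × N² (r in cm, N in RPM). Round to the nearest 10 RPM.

r = 157 mm / 2 = 78.5 mm = 7.85 cm
Current RCF = 1.118 × 10⁻⁵ × 7.85 × (6581)² = 1.118 × 10⁻⁵ × 7.85 × 43,309,561 ≈ 3,801 × g
Target RCF = 3,801 + 1,900 = 5,701 × g
N² = 5,701 / (8.7763 × 10⁻⁵) = 64,959,037
N ≈ √64,959,037 ≈ 8,059.7

8060 RPM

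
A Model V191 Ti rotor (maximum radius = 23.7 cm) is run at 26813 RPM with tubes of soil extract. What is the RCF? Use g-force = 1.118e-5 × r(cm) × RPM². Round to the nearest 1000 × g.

RCF ≈ 190000 × g

RCF = 1.118 × 10⁻⁵ × 23.7 × (26813)² = 1.118 × 10⁻⁵ × 23.7 × 718,936,969 ≈ 190,493.9 × g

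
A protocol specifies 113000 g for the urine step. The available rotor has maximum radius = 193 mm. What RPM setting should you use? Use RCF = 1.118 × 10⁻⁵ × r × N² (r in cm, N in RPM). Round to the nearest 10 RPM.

r = 193 mm = 19.3 cm
RCF = 1.118 × 10⁻⁵ × r × N²
113,000 = 1.118 × 10⁻⁵ × 19.3 × N²
N² = 113,000 / (21.5774 × 10⁻⁵) = 523,696,089
N ≈ √523,696,089 ≈ 22,884.4

N ≈ 22880 RPM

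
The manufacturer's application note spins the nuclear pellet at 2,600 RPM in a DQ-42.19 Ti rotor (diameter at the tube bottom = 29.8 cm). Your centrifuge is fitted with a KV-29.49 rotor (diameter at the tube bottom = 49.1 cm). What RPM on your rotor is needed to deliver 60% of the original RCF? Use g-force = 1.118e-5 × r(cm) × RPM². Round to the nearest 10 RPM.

1570 RPM

Original rotor: r = 29.8 / 2 = 14.9 cm
RCF = 1.118 × 10⁻⁵ × r × N²
RCF_original = 1.118 × 10⁻⁵ × 14.9 × (2600)² = 1.118 × 10⁻⁵ × 14.9 × 6,760,000 ≈ 1,126.1 × g
Target RCF = 0.6 × 1,126.1 ≈ 675.7 × g
Your rotor: r = 49.1 / 2 = 24.55 cm
675.7 = 1.118 × 10⁻⁵ × 24.55 × N²
N² = 675.7 / (27.4469 × 10⁻⁵) = 2,461,845
N ≈ √2,461,845 ≈ 1,569.0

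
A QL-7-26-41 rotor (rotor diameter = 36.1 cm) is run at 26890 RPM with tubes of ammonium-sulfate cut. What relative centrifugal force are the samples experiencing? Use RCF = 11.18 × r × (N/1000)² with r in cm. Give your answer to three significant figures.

r = 36.1 / 2 = 18.05 cm
RCF = 11.18 × r × (N/1000)²
RCF = 11.18 × 18.05 × (26.89)² = 11.18 × 18.05 × 723.0721 ≈ 145,915.2 × g

≈ 146000 g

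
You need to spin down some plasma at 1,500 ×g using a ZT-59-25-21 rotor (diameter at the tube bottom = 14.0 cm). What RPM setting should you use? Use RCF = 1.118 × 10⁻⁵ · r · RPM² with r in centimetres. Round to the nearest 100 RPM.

N ≈ 4400 RPM

r = 14.0 / 2 = 7 cm
1,500 = 1.118 × 10⁻⁵ × 7 × N²
N² = 1,500 / (7.826 × 10⁻⁵) = 19,166,880
N ≈ √19,166,880 ≈ 4,378.0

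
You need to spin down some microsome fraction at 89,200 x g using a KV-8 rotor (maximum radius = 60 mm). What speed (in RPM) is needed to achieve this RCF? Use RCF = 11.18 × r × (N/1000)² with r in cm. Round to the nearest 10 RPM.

N ≈ 36470 RPM

r = 60 mm = 6.0 cm
89,200 = 11.18 × 6 × (N/1000)²
(N/1000)² = 89,200 / 67.08 = 1329.756
N = 1000 × √1329.756 ≈ 36,465.8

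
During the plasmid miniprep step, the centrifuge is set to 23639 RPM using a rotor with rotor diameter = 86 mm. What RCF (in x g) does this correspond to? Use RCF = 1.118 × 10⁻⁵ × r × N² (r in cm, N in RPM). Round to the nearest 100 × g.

RCF ≈ 26900 x g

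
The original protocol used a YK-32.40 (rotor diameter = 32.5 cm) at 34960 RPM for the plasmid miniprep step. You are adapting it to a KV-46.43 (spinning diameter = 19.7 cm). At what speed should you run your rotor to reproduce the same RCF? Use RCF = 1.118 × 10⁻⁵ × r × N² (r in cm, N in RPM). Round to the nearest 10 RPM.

≈ 44900 RPM

Original rotor: r = 32.5 / 2 = 16.25 cm
RCF = 1.118 × 10⁻⁵ × r × N²
RCF_original = 1.118 × 10⁻⁵ × 16.25 × (34960)² = 1.118 × 10⁻⁵ × 16.25 × 1,222,201,600 ≈ 222,043.5 × g
Your rotor: r = 19.7 / 2 = 9.85 cm
222,043.5 = 1.118 × 10⁻⁵ × 9.85 × N²
N² = 222,043.5 / (11.0123 × 10⁻⁵) = 2,016,322,657
N ≈ √2,016,322,657 ≈ 44,903.5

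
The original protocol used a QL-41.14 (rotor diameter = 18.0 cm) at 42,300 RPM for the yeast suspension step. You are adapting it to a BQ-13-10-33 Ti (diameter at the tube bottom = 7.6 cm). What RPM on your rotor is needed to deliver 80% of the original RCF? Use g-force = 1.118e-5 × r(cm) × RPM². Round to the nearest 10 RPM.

58230 RPM

Original rotor: r = 18.0 / 2 = 9 cm
RCF_original = 1.118 × 10⁻⁵ × 9 × (42300)² = 1.118 × 10⁻⁵ × 9 × 1,789,290,000 ≈ 180,038.4 × g
Target RCF = 0.8 × 180,038.4 ≈ 144,030.7 × g
Your rotor: r = 7.6 / 2 = 3.8 cm
144,030.7 = 1.118 × 10⁻⁵ × 3.8 × N²
N² = 144,030.7 / (4.2484 × 10⁻⁵) = 3,390,233,970
N ≈ √3,390,233,970 ≈ 58,225.7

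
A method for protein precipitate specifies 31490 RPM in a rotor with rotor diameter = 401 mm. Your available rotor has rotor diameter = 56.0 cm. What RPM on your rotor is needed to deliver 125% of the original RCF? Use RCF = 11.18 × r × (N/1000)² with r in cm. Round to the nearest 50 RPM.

29800 RPM

Original rotor: r = 401 mm / 2 = 200.5 mm = 20.05 cm
RCF_original = 11.18 × 20.05 × (31.49)² = 11.18 × 20.05 × 991.6201 ≈ 222,280.6 × g
Target RCF = 1.25 × 222,280.6 ≈ 277,850.8 × g
Your rotor: r = 56.0 / 2 = 28 cm
277,850.8 = 11.18 × 28 × (N/1000)²
(N/1000)² = 277,850.8 / 313.04 = 887.5888
N = 1000 × √887.5888 ≈ 29,792.4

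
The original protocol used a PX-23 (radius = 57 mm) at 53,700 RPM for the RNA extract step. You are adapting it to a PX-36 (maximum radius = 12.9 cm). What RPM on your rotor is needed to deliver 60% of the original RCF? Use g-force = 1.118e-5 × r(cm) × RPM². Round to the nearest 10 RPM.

≈ 27650 RPM

Original rotor: r = 57 mm = 5.7 cm
RCF_original = 1.118 × 10⁻⁵ × 5.7 × (53700)² = 1.118 × 10⁻⁵ × 5.7 × 2,883,690,000 ≈ 183,766 × g
Target RCF = 0.6 × 183,766 ≈ 110,259.6 × g
110,259.6 = 1.118 × 10⁻⁵ × 12.9 × N²
N² = 110,259.6 / (14.4222 × 10⁻⁵) = 764,513,042
N ≈ √764,513,042 ≈ 27,649.8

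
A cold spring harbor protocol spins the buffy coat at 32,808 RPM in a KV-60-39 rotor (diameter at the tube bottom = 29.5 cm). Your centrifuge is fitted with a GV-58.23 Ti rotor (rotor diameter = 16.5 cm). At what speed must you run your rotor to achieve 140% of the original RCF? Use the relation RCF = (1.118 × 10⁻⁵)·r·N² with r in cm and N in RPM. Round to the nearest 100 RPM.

≈ 51900 RPM

Original rotor: r = 29.5 / 2 = 14.75 cm
RCF_original = 1.118 × 10⁻⁵ × 14.75 × (32808)² = 1.118 × 10⁻⁵ × 14.75 × 1,076,364,864 ≈ 177,497.9 × g
Target RCF = 1.4 × 177,497.9 ≈ 248,497.1 × g
Your rotor: r = 16.5 / 2 = 8.25 cm
248,497.1 = 1.118 × 10⁻⁵ × 8.25 × N²
N² = 248,497.1 / (9.2235 × 10⁻⁵) = 2,694,173,578
N ≈ √2,694,173,578 ≈ 51,905.4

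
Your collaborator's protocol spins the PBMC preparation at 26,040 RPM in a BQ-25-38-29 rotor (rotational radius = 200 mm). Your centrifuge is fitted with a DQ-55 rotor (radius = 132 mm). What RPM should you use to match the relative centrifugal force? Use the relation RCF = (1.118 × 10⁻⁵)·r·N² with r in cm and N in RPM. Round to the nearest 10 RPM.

32050 RPM

Original rotor: r = 200 mm = 20.0 cm
RCF_original = 1.118 × 10⁻⁵ × 20 × (26040)² = 1.118 × 10⁻⁵ × 20 × 678,081,600 ≈ 151,619 × g
Your rotor: r = 132 mm = 13.2 cm
151,619 = 1.118 × 10⁻⁵ × 13.2 × N²
N² = 151,619 / (14.7576 × 10⁻⁵) = 1,027,396,054
N ≈ √1,027,396,054 ≈ 32,053.0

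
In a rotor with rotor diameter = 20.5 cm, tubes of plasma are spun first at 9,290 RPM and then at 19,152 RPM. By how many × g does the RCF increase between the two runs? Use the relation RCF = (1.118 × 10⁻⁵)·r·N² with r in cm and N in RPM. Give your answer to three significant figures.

r = 20.5 / 2 = 10.25 cm
RCF₁ = 1.118 × 10⁻⁵ × 10.25 × (9290)² = 1.118 × 10⁻⁵ × 10.25 × 86,304,100 ≈ 9,890 × g
RCF₂ = 1.118 × 10⁻⁵ × 10.25 × (19152)² = 1.118 × 10⁻⁵ × 10.25 × 366,799,104 ≈ 42,033.3 × g
Increase = 42,033.3 − 9,890 = 32,143.3

≈ 32100 × g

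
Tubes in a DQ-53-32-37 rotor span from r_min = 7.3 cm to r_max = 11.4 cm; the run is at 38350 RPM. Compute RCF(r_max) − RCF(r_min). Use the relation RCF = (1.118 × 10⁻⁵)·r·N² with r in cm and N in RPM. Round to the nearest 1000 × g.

ΔRCF ≈ 67000 x g

ΔRCF = 1.118 × 10⁻⁵ × (r_max − r_min) × N² = 1.118 × 10⁻⁵ × 4.1 × 1,470,722,500 ≈ 67,415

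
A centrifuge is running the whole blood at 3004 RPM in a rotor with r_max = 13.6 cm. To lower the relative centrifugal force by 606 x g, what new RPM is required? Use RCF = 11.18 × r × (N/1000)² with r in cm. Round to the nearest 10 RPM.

2240 RPM

Current RCF = 11.18 × 13.6 × (3.004)² = 11.18 × 13.6 × 9.024016 ≈ 1,372.1 × g
Target RCF = 1,372.1 − 606 = 766.1 × g
(N/1000)² = 766.1 / 152.048 = 5.03854
N = 1000 × √5.03854 ≈ 2,244.7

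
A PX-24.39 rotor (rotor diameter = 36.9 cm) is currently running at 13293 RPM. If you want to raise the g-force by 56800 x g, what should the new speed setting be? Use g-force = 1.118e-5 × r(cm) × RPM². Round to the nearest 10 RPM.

N₂ ≈ 21260 RPM

r = 36.9 / 2 = 18.45 cm
Current RCF = 1.118 × 10⁻⁵ × 18.45 × (13293)² = 1.118 × 10⁻⁵ × 18.45 × 176,703,849 ≈ 36,448.9 × g
Target RCF = 36,448.9 + 56,800 = 93,248.9 × g
N² = 93,248.9 / (20.6271 × 10⁻⁵) = 452,069,850
N ≈ √452,069,850 ≈ 21,261.9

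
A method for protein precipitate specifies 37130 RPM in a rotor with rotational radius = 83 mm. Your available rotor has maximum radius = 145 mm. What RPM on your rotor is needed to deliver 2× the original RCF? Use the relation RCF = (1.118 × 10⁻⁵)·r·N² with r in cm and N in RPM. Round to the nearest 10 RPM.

≈ 39730 RPM

Original rotor: r = 83 mm = 8.3 cm
RCF_original = 1.118 × 10⁻⁵ × 8.3 × (37130)² = 1.118 × 10⁻⁵ × 8.3 × 1,378,636,900 ≈ 127,929.2 × g
Target RCF = 2 × 127,929.2 ≈ 255,858.4 × g
Your rotor: r = 145 mm = 14.5 cm
255,858.4 = 1.118 × 10⁻⁵ × 14.5 × N²
N² = 255,858.4 / (16.211 × 10⁻⁵) = 1,578,301,154
N ≈ √1,578,301,154 ≈ 39,727.8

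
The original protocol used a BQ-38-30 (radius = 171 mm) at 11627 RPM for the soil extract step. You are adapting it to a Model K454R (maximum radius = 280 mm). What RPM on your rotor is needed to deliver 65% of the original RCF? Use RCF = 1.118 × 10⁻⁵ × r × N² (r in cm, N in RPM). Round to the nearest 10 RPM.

Original rotor: r = 171 mm = 17.1 cm
RCF_original = 1.118 × 10⁻⁵ × 17.1 × (11627)² = 1.118 × 10⁻⁵ × 17.1 × 135,187,129 ≈ 25,844.8 × g
Target RCF = 0.65 × 25,844.8 ≈ 16,799.1 × g
Your rotor: r = 280 mm = 28.0 cm
16,799.1 = 1.118 × 10⁻⁵ × 28 × N²
N² = 16,799.1 / (31.304 × 10⁻⁵) = 53,664,388
N ≈ √53,664,388 ≈ 7,325.6

7330 RPM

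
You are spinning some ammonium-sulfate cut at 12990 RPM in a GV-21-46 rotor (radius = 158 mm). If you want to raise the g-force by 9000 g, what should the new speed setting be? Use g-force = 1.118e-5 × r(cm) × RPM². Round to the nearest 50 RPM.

r = 158 mm = 15.8 cm
Current RCF = 1.118 × 10⁻⁵ × 15.8 × (12990)² = 1.118 × 10⁻⁵ × 15.8 × 168,740,100 ≈ 29,806.9 × g
Target RCF = 29,806.9 + 9,000 = 38,806.9 × g
N² = 38,806.9 / (17.6644 × 10⁻⁵) = 219,689,885
N ≈ √219,689,885 ≈ 14,821.9

14800 RPM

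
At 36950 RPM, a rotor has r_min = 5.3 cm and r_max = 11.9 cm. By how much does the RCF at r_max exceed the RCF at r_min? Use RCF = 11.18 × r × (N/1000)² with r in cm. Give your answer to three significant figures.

ΔRCF ≈ 101000 ×g

RCF_max = 11.18 × 11.9 × (36.95)² = 11.18 × 11.9 × 1,365.3025 ≈ 181,642.6 × g
RCF_min = 11.18 × 5.3 × (36.95)² = 11.18 × 5.3 × 1,365.3025 ≈ 80,899.6 × g
ΔRCF = 181,642.6 − 80,899.6 = 100,743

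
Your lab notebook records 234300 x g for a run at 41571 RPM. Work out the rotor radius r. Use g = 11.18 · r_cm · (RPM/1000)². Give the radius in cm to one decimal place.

12.1 cm

234300 = 11.18 × r × (41.571)²
r = 234300 / (11.18 × 1728.148041) = 234300 / 19320.7 ≈ 12.127 cm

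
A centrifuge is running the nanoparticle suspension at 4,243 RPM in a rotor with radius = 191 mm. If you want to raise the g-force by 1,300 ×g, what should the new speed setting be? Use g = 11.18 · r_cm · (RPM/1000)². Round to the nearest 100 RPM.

N₂ ≈ 4900 RPM

r = 191 mm = 19.1 cm
Current RCF = 11.18 × 19.1 × (4.243)² = 11.18 × 19.1 × 18.003049 ≈ 3,844.3 × g
Target RCF = 3,844.3 + 1,300 = 5,144.3 × g
(N/1000)² = 5,144.3 / 213.538 = 24.09079
N = 1000 × √24.09079 ≈ 4,908.2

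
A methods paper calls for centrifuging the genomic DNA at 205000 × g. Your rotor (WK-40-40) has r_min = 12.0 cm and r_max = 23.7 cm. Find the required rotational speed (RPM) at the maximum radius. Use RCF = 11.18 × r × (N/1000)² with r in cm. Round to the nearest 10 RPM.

N ≈ 27820 RPM

Use r_max = 23.7 cm.
RCF = 11.18 × r × (N/1000)²
205,000 = 11.18 × 23.7 × (N/1000)²
(N/1000)² = 205,000 / 264.966 = 773.6842
N = 1000 × √773.6842 ≈ 27,815.2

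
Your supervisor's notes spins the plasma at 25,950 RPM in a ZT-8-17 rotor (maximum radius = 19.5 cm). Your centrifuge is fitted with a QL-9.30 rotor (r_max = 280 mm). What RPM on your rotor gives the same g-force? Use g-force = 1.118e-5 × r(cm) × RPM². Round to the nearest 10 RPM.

21660 RPM

RCF_original = 1.118 × 10⁻⁵ × 19.5 × (25950)² = 1.118 × 10⁻⁵ × 19.5 × 673,402,500 ≈ 146,808.5 × g
Your rotor: r = 280 mm = 28.0 cm
146,808.5 = 1.118 × 10⁻⁵ × 28 × N²
N² = 146,808.5 / (31.304 × 10⁻⁵) = 468,976,808
N ≈ √468,976,808 ≈ 21,655.9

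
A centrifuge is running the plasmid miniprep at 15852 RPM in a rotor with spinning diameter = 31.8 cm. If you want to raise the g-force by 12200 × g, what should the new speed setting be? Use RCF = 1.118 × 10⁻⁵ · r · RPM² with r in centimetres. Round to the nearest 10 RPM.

≈ 17890 RPM

r = 31.8 / 2 = 15.9 cm
Current RCF = 1.118 × 10⁻⁵ × 15.9 × (15852)² = 1.118 × 10⁻⁵ × 15.9 × 251,285,904 ≈ 44,669.1 × g
Target RCF = 44,669.1 + 12,200 = 56,869.1 × g
N² = 56,869.1 / (17.7762 × 10⁻⁵) = 319,917,080
N ≈ √319,917,080 ≈ 17,886.2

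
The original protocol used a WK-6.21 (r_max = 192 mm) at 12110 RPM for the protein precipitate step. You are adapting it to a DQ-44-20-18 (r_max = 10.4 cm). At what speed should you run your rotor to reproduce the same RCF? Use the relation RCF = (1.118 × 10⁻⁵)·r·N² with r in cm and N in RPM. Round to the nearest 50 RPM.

Original rotor: r = 192 mm = 19.2 cm
RCF_original = 1.118 × 10⁻⁵ × 19.2 × (12110)² = 1.118 × 10⁻⁵ × 19.2 × 146,652,100 ≈ 31,479.8 × g
31,479.8 = 1.118 × 10⁻⁵ × 10.4 × N²
N² = 31,479.8 / (11.6272 × 10⁻⁵) = 270,742,741
N ≈ √270,742,741 ≈ 16,454.3

≈ 16450 RPM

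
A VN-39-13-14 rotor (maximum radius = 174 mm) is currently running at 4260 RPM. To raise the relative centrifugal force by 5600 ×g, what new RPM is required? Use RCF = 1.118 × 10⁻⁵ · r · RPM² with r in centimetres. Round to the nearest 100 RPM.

N₂ ≈ 6900 RPM

r = 174 mm = 17.4 cm
Current RCF = 1.118 × 10⁻⁵ × 17.4 × (4260)² = 1.118 × 10⁻⁵ × 17.4 × 18,147,600 ≈ 3,530.3 × g
Target RCF = 3,530.3 + 5,600 = 9,130.3 × g
N² = 9,130.3 / (19.4532 × 10⁻⁵) = 46,934,695
N ≈ √46,934,695 ≈ 6,850.9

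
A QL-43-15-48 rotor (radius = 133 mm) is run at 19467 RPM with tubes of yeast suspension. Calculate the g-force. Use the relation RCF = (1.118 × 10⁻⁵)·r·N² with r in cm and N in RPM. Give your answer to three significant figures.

≈ 56300 × g

r = 133 mm = 13.3 cm
RCF = 1.118 × 10⁻⁵ × 13.3 × (19467)² = 1.118 × 10⁻⁵ × 13.3 × 378,964,089 ≈ 56,349.7 × g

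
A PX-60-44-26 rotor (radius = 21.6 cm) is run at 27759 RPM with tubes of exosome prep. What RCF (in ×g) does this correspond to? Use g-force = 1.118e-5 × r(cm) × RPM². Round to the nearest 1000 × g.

186000 ×g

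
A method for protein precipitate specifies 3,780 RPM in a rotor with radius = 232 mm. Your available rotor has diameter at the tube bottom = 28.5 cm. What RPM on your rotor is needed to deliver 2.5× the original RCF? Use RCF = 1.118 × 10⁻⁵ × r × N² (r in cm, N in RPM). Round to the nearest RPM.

Original rotor: r = 232 mm = 23.2 cm
RCF_original = 1.118 × 10⁻⁵ × 23.2 × (3780)² = 1.118 × 10⁻⁵ × 23.2 × 14,288,400 ≈ 3,706.1 × g
Target RCF = 2.5 × 3,706.1 ≈ 9,265.2 × g
Your rotor: r = 28.5 / 2 = 14.25 cm
9,265.2 = 1.118 × 10⁻⁵ × 14.25 × N²
N² = 9,265.2 / (15.9315 × 10⁻⁵) = 58,156,482
N ≈ √58,156,482 ≈ 7,626.0

≈ 7626 RPM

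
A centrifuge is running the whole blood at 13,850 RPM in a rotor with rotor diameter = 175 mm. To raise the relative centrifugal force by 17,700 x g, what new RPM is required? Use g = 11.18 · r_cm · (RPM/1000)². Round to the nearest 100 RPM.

r = 175 mm / 2 = 87.5 mm = 8.75 cm
Current RCF = 11.18 × 8.75 × (13.85)² = 11.18 × 8.75 × 191.8225 ≈ 18,765 × g
Target RCF = 18,765 + 17,700 = 36,465 × g
(N/1000)² = 36,465 / 97.825 = 372.7575
N = 1000 × √372.7575 ≈ 19,306.9

19300 RPM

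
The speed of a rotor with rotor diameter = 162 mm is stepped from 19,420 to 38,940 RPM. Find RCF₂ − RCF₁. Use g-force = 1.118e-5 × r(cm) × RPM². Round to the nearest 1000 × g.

r = 162 mm / 2 = 81 mm = 8.1 cm
RCF₁ = 1.118 × 10⁻⁵ × 8.1 × (19420)² = 1.118 × 10⁻⁵ × 8.1 × 377,136,400 ≈ 34,152.7 × g
RCF₂ = 1.118 × 10⁻⁵ × 8.1 × (38940)² = 1.118 × 10⁻⁵ × 8.1 × 1,516,323,600 ≈ 137,315.2 × g
Increase = 137,315.2 − 34,152.7 = 103,162.5

≈ 103000 ×g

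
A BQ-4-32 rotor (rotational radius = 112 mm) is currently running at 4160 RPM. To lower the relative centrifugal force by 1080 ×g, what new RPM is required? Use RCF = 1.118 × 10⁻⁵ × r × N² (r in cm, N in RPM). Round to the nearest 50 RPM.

2950 RPM

r = 112 mm = 11.2 cm
Current RCF = 1.118 × 10⁻⁵ × 11.2 × (4160)² = 1.118 × 10⁻⁵ × 11.2 × 17,305,600 ≈ 2,166.9 × g
Target RCF = 2,166.9 − 1,080 = 1,086.9 × g
N² = 1,086.9 / (12.5216 × 10⁻⁵) = 8,680,201
N ≈ √8,680,201 ≈ 2,946.2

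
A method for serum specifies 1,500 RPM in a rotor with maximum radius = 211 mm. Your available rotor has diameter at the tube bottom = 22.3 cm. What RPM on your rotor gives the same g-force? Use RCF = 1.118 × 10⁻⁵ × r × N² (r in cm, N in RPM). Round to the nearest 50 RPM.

Original rotor: r = 211 mm = 21.1 cm
RCF_original = 1.118 × 10⁻⁵ × 21.1 × (1500)² = 1.118 × 10⁻⁵ × 21.1 × 2,250,000 ≈ 530.8 × g
Your rotor: r = 22.3 / 2 = 11.15 cm
530.8 = 1.118 × 10⁻⁵ × 11.15 × N²
N² = 530.8 / (12.4657 × 10⁻⁵) = 4,258,084
N ≈ √4,258,084 ≈ 2,063.5

≈ 2050 RPM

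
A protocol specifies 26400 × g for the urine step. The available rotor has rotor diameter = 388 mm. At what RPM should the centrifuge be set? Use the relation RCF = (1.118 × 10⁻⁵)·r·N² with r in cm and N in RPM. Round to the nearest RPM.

r = 388 mm / 2 = 194 mm = 19.4 cm
RCF = 1.118 × 10⁻⁵ × r × N²
26,400 = 1.118 × 10⁻⁵ × 19.4 × N²
N² = 26,400 / (21.6892 × 10⁻⁵) = 121,719,565
N ≈ √121,719,565 ≈ 11,032.7

≈ 11033 RPM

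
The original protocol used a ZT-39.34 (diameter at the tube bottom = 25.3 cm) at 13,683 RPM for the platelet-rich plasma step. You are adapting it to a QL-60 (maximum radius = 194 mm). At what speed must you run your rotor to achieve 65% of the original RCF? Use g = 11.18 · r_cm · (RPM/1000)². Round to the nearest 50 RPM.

≈ 8900 RPM

Original rotor: r = 25.3 / 2 = 12.65 cm
RCF_original = 11.18 × 12.65 × (13.683)² = 11.18 × 12.65 × 187.224489 ≈ 26,478.6 × g
Target RCF = 0.65 × 26,478.6 ≈ 17,211.1 × g
Your rotor: r = 194 mm = 19.4 cm
17,211.1 = 11.18 × 19.4 × (N/1000)²
(N/1000)² = 17,211.1 / 216.892 = 79.35332
N = 1000 × √79.35332 ≈ 8,908.0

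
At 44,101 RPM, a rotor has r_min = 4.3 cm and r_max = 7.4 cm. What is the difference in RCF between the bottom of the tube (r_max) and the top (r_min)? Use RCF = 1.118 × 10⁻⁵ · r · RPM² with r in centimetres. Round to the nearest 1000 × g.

RCF_max = 1.118 × 10⁻⁵ × 7.4 × (44101)² = 1.118 × 10⁻⁵ × 7.4 × 1,944,898,201 ≈ 160,905.3 × g
RCF_min = 1.118 × 10⁻⁵ × 4.3 × (44101)² = 1.118 × 10⁻⁵ × 4.3 × 1,944,898,201 ≈ 93,499 × g
ΔRCF = 160,905.3 − 93,499 = 67,406.3

≈ 67000 x g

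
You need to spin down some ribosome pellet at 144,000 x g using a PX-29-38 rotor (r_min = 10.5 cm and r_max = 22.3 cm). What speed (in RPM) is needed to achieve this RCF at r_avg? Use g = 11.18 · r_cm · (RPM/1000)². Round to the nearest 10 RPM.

N ≈ 28020 RPM

r_avg = (10.5 + 22.3) / 2 = 16.4 cm
RCF = 11.18 × r × (N/1000)²
144,000 = 11.18 × 16.4 × (N/1000)²
(N/1000)² = 144,000 / 183.352 = 785.3746
N = 1000 × √785.3746 ≈ 28,024.5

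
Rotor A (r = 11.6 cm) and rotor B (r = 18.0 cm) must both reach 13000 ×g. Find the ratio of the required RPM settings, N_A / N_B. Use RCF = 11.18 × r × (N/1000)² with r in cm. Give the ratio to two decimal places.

1.25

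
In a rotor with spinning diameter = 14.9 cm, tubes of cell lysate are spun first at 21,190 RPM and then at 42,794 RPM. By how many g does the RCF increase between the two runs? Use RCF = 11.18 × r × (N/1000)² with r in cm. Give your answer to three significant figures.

r = 14.9 / 2 = 7.45 cm
RCF₁ = 11.18 × 7.45 × (21.19)² = 11.18 × 7.45 × 449.0161 ≈ 37,399 × g
RCF₂ = 11.18 × 7.45 × (42.794)² = 11.18 × 7.45 × 1,831.326436 ≈ 152,533 × g
Increase = 152,533 − 37,399 = 115,134

≈ 115000 g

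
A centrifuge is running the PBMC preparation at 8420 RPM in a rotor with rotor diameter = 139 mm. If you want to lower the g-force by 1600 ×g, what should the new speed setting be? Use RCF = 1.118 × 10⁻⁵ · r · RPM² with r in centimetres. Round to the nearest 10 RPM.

≈ 7090 RPM

r = 139 mm / 2 = 69.5 mm = 6.95 cm
Current RCF = 1.118 × 10⁻⁵ × 6.95 × (8420)² = 1.118 × 10⁻⁵ × 6.95 × 70,896,400 ≈ 5,508.7 × g
Target RCF = 5,508.7 − 1,600 = 3,908.7 × g
N² = 3,908.7 / (7.7701 × 10⁻⁵) = 50,304,372
N ≈ √50,304,372 ≈ 7,092.6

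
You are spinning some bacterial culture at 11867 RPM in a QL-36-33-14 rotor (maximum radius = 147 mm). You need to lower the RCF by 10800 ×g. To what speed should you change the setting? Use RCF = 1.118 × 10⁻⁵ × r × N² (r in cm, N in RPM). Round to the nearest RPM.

r = 147 mm = 14.7 cm
Current RCF = 1.118 × 10⁻⁵ × 14.7 × (11867)² = 1.118 × 10⁻⁵ × 14.7 × 140,825,689 ≈ 23,144.1 × g
Target RCF = 23,144.1 − 10,800 = 12,344.1 × g
N² = 12,344.1 / (16.4346 × 10⁻⁵) = 75,110,438
N ≈ √75,110,438 ≈ 8,666.6

N₂ ≈ 8667 RPM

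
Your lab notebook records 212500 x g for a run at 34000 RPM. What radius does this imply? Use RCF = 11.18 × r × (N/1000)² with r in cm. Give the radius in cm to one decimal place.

212500 = 11.18 × r × (34)²
r = 212500 / (11.18 × 1156) = 212500 / 12924.08 ≈ 16.442 cm

≈ 16.4 cm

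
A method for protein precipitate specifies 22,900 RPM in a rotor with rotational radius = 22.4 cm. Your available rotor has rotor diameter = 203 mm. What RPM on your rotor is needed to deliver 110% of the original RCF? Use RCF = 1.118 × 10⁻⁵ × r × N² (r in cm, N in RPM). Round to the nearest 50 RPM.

35700 RPM

RCF = 1.118 × 10⁻⁵ × r × N²
RCF_original = 1.118 × 10⁻⁵ × 22.4 × (22900)² = 1.118 × 10⁻⁵ × 22.4 × 524,410,000 ≈ 131,329 × g
Target RCF = 1.1 × 131,329 ≈ 144,461.9 × g
Your rotor: r = 203 mm / 2 = 101.5 mm = 10.15 cm
144,461.9 = 1.118 × 10⁻⁵ × 10.15 × N²
N² = 144,461.9 / (11.3477 × 10⁻⁵) = 1,273,050,045
N ≈ √1,273,050,045 ≈ 35,679.8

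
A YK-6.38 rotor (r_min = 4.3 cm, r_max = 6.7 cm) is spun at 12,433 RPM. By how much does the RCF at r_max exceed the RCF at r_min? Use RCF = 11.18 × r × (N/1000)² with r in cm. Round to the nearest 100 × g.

ΔRCF ≈ 4100 × g

RCF_max = 11.18 × 6.7 × (12.433)² = 11.18 × 6.7 × 154.579489 ≈ 11,578.9 × g
RCF_min = 11.18 × 4.3 × (12.433)² = 11.18 × 4.3 × 154.579489 ≈ 7,431.3 × g
ΔRCF = 11,578.9 − 7,431.3 = 4,147.6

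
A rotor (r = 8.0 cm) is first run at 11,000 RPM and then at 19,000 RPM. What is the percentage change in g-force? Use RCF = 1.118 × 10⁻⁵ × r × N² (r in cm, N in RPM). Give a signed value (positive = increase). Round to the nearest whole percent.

+198%

RCF ∝ N², so the ratio is (19000/11000)² = (1.727273)² = 2.9835.
Change = 2.9835 − 1 = +1.9835 → +198.3%.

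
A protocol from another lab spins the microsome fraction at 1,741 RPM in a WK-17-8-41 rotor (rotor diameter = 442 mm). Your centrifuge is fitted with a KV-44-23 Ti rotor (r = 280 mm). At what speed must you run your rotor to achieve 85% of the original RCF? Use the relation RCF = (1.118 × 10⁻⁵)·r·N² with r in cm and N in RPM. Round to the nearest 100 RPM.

≈ 1400 RPM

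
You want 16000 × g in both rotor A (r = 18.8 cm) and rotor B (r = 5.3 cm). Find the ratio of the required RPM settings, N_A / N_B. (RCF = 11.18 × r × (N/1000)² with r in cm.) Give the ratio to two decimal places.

0.53

At fixed RCF, N ∝ 1/√r, so N_A/N_B = √(r_B/r_A) = √(5.3/18.8) = √0.281915 = 0.5310.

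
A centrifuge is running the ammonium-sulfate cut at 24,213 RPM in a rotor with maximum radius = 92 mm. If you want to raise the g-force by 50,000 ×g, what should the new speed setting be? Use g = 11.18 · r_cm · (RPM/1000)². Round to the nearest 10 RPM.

N₂ ≈ 32750 RPM

r = 92 mm = 9.2 cm
Current RCF = 11.18 × 9.2 × (24.213)² = 11.18 × 9.2 × 586.269369 ≈ 60,301.3 × g
Target RCF = 60,301.3 + 50,000 = 110,301.3 × g
(N/1000)² = 110,301.3 / 102.856 = 1072.386
N = 1000 × √1072.386 ≈ 32,747.3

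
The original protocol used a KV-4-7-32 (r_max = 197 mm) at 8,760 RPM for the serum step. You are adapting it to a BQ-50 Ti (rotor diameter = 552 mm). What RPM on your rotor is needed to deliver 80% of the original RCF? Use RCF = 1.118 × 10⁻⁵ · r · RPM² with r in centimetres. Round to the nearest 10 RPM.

6620 RPM

Original rotor: r = 197 mm = 19.7 cm
RCF = 1.118 × 10⁻⁵ × r × N²
RCF_original = 1.118 × 10⁻⁵ × 19.7 × (8760)² = 1.118 × 10⁻⁵ × 19.7 × 76,737,600 ≈ 16,901.1 × g
Target RCF = 0.8 × 16,901.1 ≈ 13,520.9 × g
Your rotor: r = 552 mm / 2 = 276 mm = 27.6 cm
13,520.9 = 1.118 × 10⁻⁵ × 27.6 × N²
N² = 13,520.9 / (30.8568 × 10⁻⁵) = 43,818,218
N ≈ √43,818,218 ≈ 6,619.5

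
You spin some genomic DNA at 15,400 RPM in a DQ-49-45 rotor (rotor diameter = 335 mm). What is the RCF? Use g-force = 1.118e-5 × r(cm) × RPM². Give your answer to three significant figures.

RCF ≈ 44400 x g

r = 335 mm / 2 = 167.5 mm = 16.75 cm
RCF = 1.118 × 10⁻⁵ × 16.75 × (15400)² = 1.118 × 10⁻⁵ × 16.75 × 237,160,000 ≈ 44,411.8 × g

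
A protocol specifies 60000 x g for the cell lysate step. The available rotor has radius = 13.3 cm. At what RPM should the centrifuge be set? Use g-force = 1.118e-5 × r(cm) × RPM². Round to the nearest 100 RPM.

≈ 20100 RPM

60,000 = 1.118 × 10⁻⁵ × 13.3 × N²
N² = 60,000 / (14.8694 × 10⁻⁵) = 403,513,255
N ≈ √403,513,255 ≈ 20,087.6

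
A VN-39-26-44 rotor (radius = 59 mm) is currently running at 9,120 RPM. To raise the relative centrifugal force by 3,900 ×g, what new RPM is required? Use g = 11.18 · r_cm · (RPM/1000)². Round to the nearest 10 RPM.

r = 59 mm = 5.9 cm
Current RCF = 11.18 × 5.9 × (9.12)² = 11.18 × 5.9 × 83.1744 ≈ 5,486.3 × g
Target RCF = 5,486.3 + 3,900 = 9,386.3 × g
(N/1000)² = 9,386.3 / 65.962 = 142.2986
N = 1000 × √142.2986 ≈ 11,928.9

11930 RPM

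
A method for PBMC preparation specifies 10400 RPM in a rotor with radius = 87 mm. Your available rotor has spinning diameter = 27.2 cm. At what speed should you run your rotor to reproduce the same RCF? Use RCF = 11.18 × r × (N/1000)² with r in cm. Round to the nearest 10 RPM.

≈ 8320 RPM

Original rotor: r = 87 mm = 8.7 cm
RCF = 11.18 × r × (N/1000)²
RCF_original = 11.18 × 8.7 × (10.4)² = 11.18 × 8.7 × 108.16 ≈ 10,520.3 × g
Your rotor: r = 27.2 / 2 = 13.6 cm
10,520.3 = 11.18 × 13.6 × (N/1000)²
(N/1000)² = 10,520.3 / 152.048 = 69.19065
N = 1000 × √69.19065 ≈ 8,318.1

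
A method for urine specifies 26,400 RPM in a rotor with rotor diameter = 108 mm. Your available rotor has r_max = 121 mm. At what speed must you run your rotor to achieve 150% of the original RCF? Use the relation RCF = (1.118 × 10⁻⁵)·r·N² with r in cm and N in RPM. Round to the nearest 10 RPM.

21600 RPM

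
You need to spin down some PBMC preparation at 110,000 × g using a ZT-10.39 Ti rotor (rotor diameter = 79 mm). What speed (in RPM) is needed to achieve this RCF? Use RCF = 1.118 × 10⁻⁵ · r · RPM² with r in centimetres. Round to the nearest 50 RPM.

≈ 49900 RPM

r = 79 mm / 2 = 39.5 mm = 3.95 cm
RCF = 1.118 × 10⁻⁵ × r × N²
110,000 = 1.118 × 10⁻⁵ × 3.95 × N²
N² = 110,000 / (4.4161 × 10⁻⁵) = 2,490,885,623
N ≈ √2,490,885,623 ≈ 49,908.8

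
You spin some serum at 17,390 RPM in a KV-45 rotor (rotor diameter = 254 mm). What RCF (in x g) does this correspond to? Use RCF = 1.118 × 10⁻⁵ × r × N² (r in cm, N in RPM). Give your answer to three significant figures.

r = 254 mm / 2 = 127 mm = 12.7 cm
RCF = 1.118 × 10⁻⁵ × r × N²
RCF = 1.118 × 10⁻⁵ × 12.7 × (17390)² = 1.118 × 10⁻⁵ × 12.7 × 302,412,100 ≈ 42,938.3 × g

42900 x g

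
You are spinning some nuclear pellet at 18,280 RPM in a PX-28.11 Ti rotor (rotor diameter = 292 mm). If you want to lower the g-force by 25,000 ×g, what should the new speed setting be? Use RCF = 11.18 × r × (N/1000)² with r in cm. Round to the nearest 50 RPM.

N₂ ≈ 13450 RPM

r = 292 mm / 2 = 146 mm = 14.6 cm
Current RCF = 11.18 × 14.6 × (18.28)² = 11.18 × 14.6 × 334.1584 ≈ 54,544 × g
Target RCF = 54,544 − 25,000 = 29,544 × g
(N/1000)² = 29,544 / 163.228 = 180.9984
N = 1000 × √180.9984 ≈ 13,453.6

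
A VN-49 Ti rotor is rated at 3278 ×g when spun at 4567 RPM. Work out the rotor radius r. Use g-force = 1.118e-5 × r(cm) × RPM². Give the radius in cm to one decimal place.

3278 = 1.118 × 10⁻⁵ × r × (4567)²
r = 3278 / (1.118 × 10⁻⁵ × 20,857,489) = 3278 / 233.1867 ≈ 14.057 cm

r ≈ 14.1 cm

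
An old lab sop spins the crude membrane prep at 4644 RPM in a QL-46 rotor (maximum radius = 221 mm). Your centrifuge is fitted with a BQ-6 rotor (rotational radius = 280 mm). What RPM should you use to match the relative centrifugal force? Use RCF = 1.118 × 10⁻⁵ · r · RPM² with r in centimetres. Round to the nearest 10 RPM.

Original rotor: r = 221 mm = 22.1 cm
RCF_original = 1.118 × 10⁻⁵ × 22.1 × (4644)² = 1.118 × 10⁻⁵ × 22.1 × 21,566,736 ≈ 5,328.7 × g
Your rotor: r = 280 mm = 28.0 cm
5,328.7 = 1.118 × 10⁻⁵ × 28 × N²
N² = 5,328.7 / (31.304 × 10⁻⁵) = 17,022,425
N ≈ √17,022,425 ≈ 4,125.8

≈ 4130 RPM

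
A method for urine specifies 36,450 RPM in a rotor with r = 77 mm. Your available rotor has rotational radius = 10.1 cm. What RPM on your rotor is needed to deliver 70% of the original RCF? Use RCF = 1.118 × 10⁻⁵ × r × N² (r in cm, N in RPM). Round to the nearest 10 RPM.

≈ 26630 RPM

Original rotor: r = 77 mm = 7.7 cm
RCF = 1.118 × 10⁻⁵ × r × N²
RCF_original = 1.118 × 10⁻⁵ × 7.7 × (36450)² = 1.118 × 10⁻⁵ × 7.7 × 1,328,602,500 ≈ 114,374.1 × g
Target RCF = 0.7 × 114,374.1 ≈ 80,061.9 × g
80,061.9 = 1.118 × 10⁻⁵ × 10.1 × N²
N² = 80,061.9 / (11.2918 × 10⁻⁵) = 709,026,904
N ≈ √709,026,904 ≈ 26,627.6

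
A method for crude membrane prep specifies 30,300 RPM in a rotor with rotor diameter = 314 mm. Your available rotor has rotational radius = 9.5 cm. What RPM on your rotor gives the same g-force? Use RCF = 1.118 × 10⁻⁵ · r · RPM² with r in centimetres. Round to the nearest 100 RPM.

≈ 39000 RPM

Original rotor: r = 314 mm / 2 = 157 mm = 15.7 cm
RCF_original = 1.118 × 10⁻⁵ × 15.7 × (30300)² = 1.118 × 10⁻⁵ × 15.7 × 918,090,000 ≈ 161,148.7 × g
161,148.7 = 1.118 × 10⁻⁵ × 9.5 × N²
N² = 161,148.7 / (10.621 × 10⁻⁵) = 1,517,264,853
N ≈ √1,517,264,853 ≈ 38,952.1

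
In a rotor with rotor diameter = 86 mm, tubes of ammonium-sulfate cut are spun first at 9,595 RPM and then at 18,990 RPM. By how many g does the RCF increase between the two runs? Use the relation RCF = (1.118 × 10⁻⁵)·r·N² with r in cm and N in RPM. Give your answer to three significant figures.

≈ 12900 g

r = 86 mm / 2 = 43 mm = 4.3 cm
RCF₁ = 1.118 × 10⁻⁵ × 4.3 × (9595)² = 1.118 × 10⁻⁵ × 4.3 × 92,064,025 ≈ 4,425.9 × g
RCF₂ = 1.118 × 10⁻⁵ × 4.3 × (18990)² = 1.118 × 10⁻⁵ × 4.3 × 360,620,100 ≈ 17,336.5 × g
Increase = 17,336.5 − 4,425.9 = 12,910.6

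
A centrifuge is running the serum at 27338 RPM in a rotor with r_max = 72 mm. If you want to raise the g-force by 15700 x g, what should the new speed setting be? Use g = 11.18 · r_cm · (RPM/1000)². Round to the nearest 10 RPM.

r = 72 mm = 7.2 cm
Current RCF = 11.18 × 7.2 × (27.338)² = 11.18 × 7.2 × 747.366244 ≈ 60,160 × g
Target RCF = 60,160 + 15,700 = 75,860 × g
(N/1000)² = 75,860 / 80.496 = 942.4071
N = 1000 × √942.4071 ≈ 30,698.6

≈ 30700 RPM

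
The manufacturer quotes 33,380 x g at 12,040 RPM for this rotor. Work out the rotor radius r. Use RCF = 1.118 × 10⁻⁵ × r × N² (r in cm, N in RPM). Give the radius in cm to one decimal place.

33380 = 1.118 × 10⁻⁵ × r × (12040)²
r = 33380 / (1.118 × 10⁻⁵ × 144,961,600) = 33380 / 1620.671 ≈ 20.596 cm

20.6 cm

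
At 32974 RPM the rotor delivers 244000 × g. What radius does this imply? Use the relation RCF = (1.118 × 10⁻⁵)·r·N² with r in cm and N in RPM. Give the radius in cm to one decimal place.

r ≈ 20.1 cm

244000 = 1.118 × 10⁻⁵ × r × (32974)²
r = 244000 / (1.118 × 10⁻⁵ × 1,087,284,676) = 244000 / 12155.84 ≈ 20.073 cm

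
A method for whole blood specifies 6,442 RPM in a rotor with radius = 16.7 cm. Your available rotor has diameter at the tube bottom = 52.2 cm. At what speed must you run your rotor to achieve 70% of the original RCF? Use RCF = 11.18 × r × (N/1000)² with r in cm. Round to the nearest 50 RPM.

≈ 4300 RPM

RCF = 11.18 × r × (N/1000)²
RCF_original = 11.18 × 16.7 × (6.442)² = 11.18 × 16.7 × 41.499364 ≈ 7,748.2 × g
Target RCF = 0.7 × 7,748.2 ≈ 5,423.7 × g
Your rotor: r = 52.2 / 2 = 26.1 cm
5,423.7 = 11.18 × 26.1 × (N/1000)²
(N/1000)² = 5,423.7 / 291.798 = 18.58717
N = 1000 × √18.58717 ≈ 4,311.3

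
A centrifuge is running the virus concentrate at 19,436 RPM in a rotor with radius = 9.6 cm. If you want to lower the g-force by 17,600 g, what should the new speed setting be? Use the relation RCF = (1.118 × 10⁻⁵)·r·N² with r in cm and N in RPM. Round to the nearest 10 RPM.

≈ 14620 RPM

Current RCF = 1.118 × 10⁻⁵ × 9.6 × (19436)² = 1.118 × 10⁻⁵ × 9.6 × 377,758,096 ≈ 40,544 × g
Target RCF = 40,544 − 17,600 = 22,944 × g
N² = 22,944 / (10.7328 × 10⁻⁵) = 213,774,597
N ≈ √213,774,597 ≈ 14,621.0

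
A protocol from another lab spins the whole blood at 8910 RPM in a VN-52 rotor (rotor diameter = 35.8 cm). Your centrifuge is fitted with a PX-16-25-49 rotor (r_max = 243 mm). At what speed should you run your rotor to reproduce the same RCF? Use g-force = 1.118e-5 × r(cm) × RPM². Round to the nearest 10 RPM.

Original rotor: r = 35.8 / 2 = 17.9 cm
RCF_original = 1.118 × 10⁻⁵ × 17.9 × (8910)² = 1.118 × 10⁻⁵ × 17.9 × 79,388,100 ≈ 15,887.3 × g
Your rotor: r = 243 mm = 24.3 cm
15,887.3 = 1.118 × 10⁻⁵ × 24.3 × N²
N² = 15,887.3 / (27.1674 × 10⁻⁵) = 58,479,280
N ≈ √58,479,280 ≈ 7,647.2

7650 RPM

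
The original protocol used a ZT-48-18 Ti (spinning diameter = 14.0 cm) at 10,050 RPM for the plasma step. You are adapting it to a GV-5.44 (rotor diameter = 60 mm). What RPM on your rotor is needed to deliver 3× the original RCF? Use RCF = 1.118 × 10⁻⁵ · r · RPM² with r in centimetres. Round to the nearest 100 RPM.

Original rotor: r = 14.0 / 2 = 7 cm
RCF_original = 1.118 × 10⁻⁵ × 7 × (10050)² = 1.118 × 10⁻⁵ × 7 × 101,002,500 ≈ 7,904.5 × g
Target RCF = 3 × 7,904.5 ≈ 23,713.5 × g
Your rotor: r = 60 mm / 2 = 30 mm = 3 cm
23,713.5 = 1.118 × 10⁻⁵ × 3 × N²
N² = 23,713.5 / (3.354 × 10⁻⁵) = 707,021,467
N ≈ √707,021,467 ≈ 26,589.9

≈ 26600 RPM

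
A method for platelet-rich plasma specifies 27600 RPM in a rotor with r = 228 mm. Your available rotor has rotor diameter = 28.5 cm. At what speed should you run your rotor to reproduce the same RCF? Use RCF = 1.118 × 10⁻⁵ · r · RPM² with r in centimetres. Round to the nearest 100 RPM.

≈ 34900 RPM

Original rotor: r = 228 mm = 22.8 cm
RCF_original = 1.118 × 10⁻⁵ × 22.8 × (27600)² = 1.118 × 10⁻⁵ × 22.8 × 761,760,000 ≈ 194,175.7 × g
Your rotor: r = 28.5 / 2 = 14.25 cm
194,175.7 = 1.118 × 10⁻⁵ × 14.25 × N²
N² = 194,175.7 / (15.9315 × 10⁻⁵) = 1,218,816,182
N ≈ √1,218,816,182 ≈ 34,911.5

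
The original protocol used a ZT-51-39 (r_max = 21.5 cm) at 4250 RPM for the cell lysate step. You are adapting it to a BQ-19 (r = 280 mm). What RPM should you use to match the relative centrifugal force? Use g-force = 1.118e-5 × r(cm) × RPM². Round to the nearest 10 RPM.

≈ 3720 RPM

RCF_original = 1.118 × 10⁻⁵ × 21.5 × (4250)² = 1.118 × 10⁻⁵ × 21.5 × 18,062,500 ≈ 4,341.7 × g
Your rotor: r = 280 mm = 28.0 cm
4,341.7 = 1.118 × 10⁻⁵ × 28 × N²
N² = 4,341.7 / (31.304 × 10⁻⁵) = 13,869,474
N ≈ √13,869,474 ≈ 3,724.2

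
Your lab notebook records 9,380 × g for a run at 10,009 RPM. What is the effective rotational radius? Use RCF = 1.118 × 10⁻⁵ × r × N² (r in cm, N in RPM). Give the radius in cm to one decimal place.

r ≈ 8.4 cm

9380 = 1.118 × 10⁻⁵ × r × (10009)²
r = 9380 / (1.118 × 10⁻⁵ × 100,180,081) = 9380 / 1120.013 ≈ 8.375 cm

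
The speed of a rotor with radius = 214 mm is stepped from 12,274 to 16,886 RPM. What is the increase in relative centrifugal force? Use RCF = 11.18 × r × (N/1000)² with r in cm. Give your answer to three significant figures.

≈ 32200 g

r = 214 mm = 21.4 cm
RCF₁ = 11.18 × 21.4 × (12.274)² = 11.18 × 21.4 × 150.651076 ≈ 36,043.6 × g
RCF₂ = 11.18 × 21.4 × (16.886)² = 11.18 × 21.4 × 285.136996 ≈ 68,219.6 × g
Increase = 68,219.6 − 36,043.6 = 32,176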